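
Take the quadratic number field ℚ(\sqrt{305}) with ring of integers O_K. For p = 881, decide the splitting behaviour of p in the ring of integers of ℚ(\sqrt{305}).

split

d = 305 ≡ 1 (mod 4), so O_K = ℤ[(1+√305)/2] and disc(K) = d = 305.
disc(K) = 305 is not divisible by 881; 881 is unramified.
(305/881) = 305^440 mod 881 = 1, giving Legendre symbol 1.
d is a quadratic residue mod p, hence 881 splits in O_K.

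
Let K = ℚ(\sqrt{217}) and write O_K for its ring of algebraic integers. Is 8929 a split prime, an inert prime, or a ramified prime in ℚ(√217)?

d = 217 ≡ 1 (mod 4), so O_K = ℤ[(1+√217)/2] and disc(K) = d = 217.
8929 ∤ 217, so 8929 is unramified.
(217/8929) = 217^4464 mod 8929 = 1, giving Legendre symbol 1.
Legendre symbol 1 ⇒ 8929 is split.

8929 splits in O_K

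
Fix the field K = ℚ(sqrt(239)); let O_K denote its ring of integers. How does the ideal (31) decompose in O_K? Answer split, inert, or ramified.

Since 239 ≢ 1 mod 4, the ring of integers is ℤ[√239] with discriminant 4·239 = 956.
31 ∤ 956, so 31 is unramified.
Compute (239/31) via Euler: 22^((31-1)/2) mod 31 = 30, so (239/31) = -1.
(239/31) = -1, so 31 is inert.

p is inert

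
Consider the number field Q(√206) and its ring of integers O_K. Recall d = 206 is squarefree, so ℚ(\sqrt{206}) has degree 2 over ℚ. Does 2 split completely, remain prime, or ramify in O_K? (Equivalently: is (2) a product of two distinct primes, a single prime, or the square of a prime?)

ramifies in O_K

206 mod 4 = 2, hence disc K = 4·206 = 824 and O_K = ℤ[√206].
Ramification test: 2 | 824. The prime 2 ramifies in K.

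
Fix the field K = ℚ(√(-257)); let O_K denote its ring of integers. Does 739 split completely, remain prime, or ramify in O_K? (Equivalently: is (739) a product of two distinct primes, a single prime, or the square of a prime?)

d = -257 ≡ 3 (mod 4), so O_K = ℤ[√-257] and disc(K) = 4d = -1028.
Since gcd(739, -1028) = 1 the prime 739 does not ramify.
Compute (-257/739) via Euler: 482^((739-1)/2) mod 739 = 738, so (-257/739) = -1.
d is a non-residue mod p, hence 739 remains inert in O_K.

inert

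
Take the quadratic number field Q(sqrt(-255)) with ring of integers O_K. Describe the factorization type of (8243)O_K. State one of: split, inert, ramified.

8243 splits in O_K

d = -255 ≡ 1 (mod 4), so O_K = ℤ[(1+√-255)/2] and disc(K) = d = -255.
Since gcd(8243, -255) = 1 the prime 8243 does not ramify.
Compute (-255/8243) via Euler: 7988^((8243-1)/2) mod 8243 = 1, so (-255/8243) = 1.
(-255/8243) = 1, so 8243 splits.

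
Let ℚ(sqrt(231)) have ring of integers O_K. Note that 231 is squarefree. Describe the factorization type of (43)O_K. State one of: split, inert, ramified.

d = 231 ≡ 3 (mod 4), so O_K = ℤ[√231] and disc(K) = 4d = 924.
Since gcd(43, 924) = 1 the prime 43 does not ramify.
Compute (231/43) via Euler: 16^((43-1)/2) mod 43 = 1, so (231/43) = 1.
d is a quadratic residue mod p, hence 43 splits in O_K.

split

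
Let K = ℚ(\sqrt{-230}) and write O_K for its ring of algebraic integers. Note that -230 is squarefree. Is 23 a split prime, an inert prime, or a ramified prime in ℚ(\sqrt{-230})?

-230 mod 4 = 2, hence disc K = 4·(-230) = -920 and O_K = ℤ[√-230].
disc(K) = -920 = 23·(-40), so p = 23 is ramified.

ramified — (23) = 𝔭²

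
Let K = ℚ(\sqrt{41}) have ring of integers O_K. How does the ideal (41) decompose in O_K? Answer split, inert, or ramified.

d = 41 ≡ 1 (mod 4), so O_K = ℤ[(1+√41)/2] and disc(K) = d = 41.
disc(K) = 41 = 41·1, so p = 41 is ramified.

ramified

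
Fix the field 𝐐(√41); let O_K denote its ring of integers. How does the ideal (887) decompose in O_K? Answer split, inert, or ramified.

Since 41 ≡ 1 mod 4, the ring of integers is ℤ[(1+√41)/2] with discriminant 41.
887 ∤ 41, so 887 is unramified.
Euler's criterion: 41^443 mod 887 = 886. Thus (41|887) = -1.
d is a non-residue mod p, hence 887 remains inert in O_K.

p is inert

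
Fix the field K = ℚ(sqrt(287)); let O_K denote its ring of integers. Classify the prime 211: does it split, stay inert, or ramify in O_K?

Since 287 ≢ 1 mod 4, the ring of integers is ℤ[√287] with discriminant 4·287 = 1148.
disc(K) = 1148 is not divisible by 211; 211 is unramified.
Euler's criterion: 287^105 mod 211 = 1. Thus (287|211) = 1.
(287/211) = 1, so 211 splits.

splits completely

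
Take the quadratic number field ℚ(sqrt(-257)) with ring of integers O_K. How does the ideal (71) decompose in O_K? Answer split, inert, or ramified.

d = -257 ≡ 3 (mod 4), so O_K = ℤ[√-257] and disc(K) = 4d = -1028.
71 ∤ -1028, so 71 is unramified.
Compute (-257/71) via Euler: 27^((71-1)/2) mod 71 = 1, so (-257/71) = 1.
d is a quadratic residue mod p, hence 71 splits in O_K.

splits completely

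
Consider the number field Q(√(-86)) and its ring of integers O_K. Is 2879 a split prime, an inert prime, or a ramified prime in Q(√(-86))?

-86 mod 4 = 2, hence disc K = 4·(-86) = -344 and O_K = ℤ[√-86].
disc(K) = -344 is not divisible by 2879; 2879 is unramified.
Compute (-86/2879) via Euler: 2793^((2879-1)/2) mod 2879 = 1, so (-86/2879) = 1.
(-86/2879) = 1, so 2879 splits.

split — (2879) = 𝔭₁𝔭₂ with 𝔭₁ ≠ 𝔭₂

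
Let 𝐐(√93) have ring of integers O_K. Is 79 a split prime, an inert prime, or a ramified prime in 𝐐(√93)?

93 mod 4 = 1, hence disc K = 93 and O_K = ℤ[(1+√93)/2].
disc(K) = 93 is not divisible by 79; 79 is unramified.
Compute (93/79) via Euler: 14^((79-1)/2) mod 79 = 78, so (93/79) = -1.
(93/79) = -1, so 79 is inert.

79 remains inert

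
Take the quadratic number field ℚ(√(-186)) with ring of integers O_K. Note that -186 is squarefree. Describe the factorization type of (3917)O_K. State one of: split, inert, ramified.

p is inert

-186 mod 4 = 2, hence disc K = 4·(-186) = -744 and O_K = ℤ[√-186].
Since gcd(3917, -744) = 1 the prime 3917 does not ramify.
Legendre symbol by Euler's criterion: (-186/3917) ≡ (-186)^1958 ≡ 3916 (mod 3917), i.e. (-186/3917) = -1.
(-186/3917) = -1, so 3917 is inert.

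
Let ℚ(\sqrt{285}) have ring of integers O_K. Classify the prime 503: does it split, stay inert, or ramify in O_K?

Since 285 ≡ 1 mod 4, the ring of integers is ℤ[(1+√285)/2] with discriminant 285.
503 ∤ 285, so 503 is unramified.
Euler's criterion: 285^251 mod 503 = 1. Thus (285|503) = 1.
Legendre symbol 1 ⇒ 503 is split.

split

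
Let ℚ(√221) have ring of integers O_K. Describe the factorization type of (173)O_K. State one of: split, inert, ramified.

d = 221 ≡ 1 (mod 4), so O_K = ℤ[(1+√221)/2] and disc(K) = d = 221.
Since gcd(173, 221) = 1 the prime 173 does not ramify.
Legendre symbol by Euler's criterion: (221/173) ≡ 221^86 ≡ 172 (mod 173), i.e. (221/173) = -1.
Legendre symbol -1 ⇒ 173 is inert.

173 remains inert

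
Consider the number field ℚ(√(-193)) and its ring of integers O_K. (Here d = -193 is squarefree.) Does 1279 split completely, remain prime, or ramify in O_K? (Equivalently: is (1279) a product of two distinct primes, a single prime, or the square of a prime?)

d = -193 ≡ 3 (mod 4), so O_K = ℤ[√-193] and disc(K) = 4d = -772.
Since gcd(1279, -772) = 1 the prime 1279 does not ramify.
(-193/1279) = 1086^639 mod 1279 = 1278, giving Legendre symbol -1.
Legendre symbol -1 ⇒ 1279 is inert.

p is inert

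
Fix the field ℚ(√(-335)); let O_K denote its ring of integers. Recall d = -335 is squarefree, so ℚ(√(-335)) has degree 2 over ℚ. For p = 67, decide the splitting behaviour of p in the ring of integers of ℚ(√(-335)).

ramifies in O_K

d = -335 ≡ 1 (mod 4), so O_K = ℤ[(1+√-335)/2] and disc(K) = d = -335.
Ramification test: 67 | -335. The prime 67 ramifies in K.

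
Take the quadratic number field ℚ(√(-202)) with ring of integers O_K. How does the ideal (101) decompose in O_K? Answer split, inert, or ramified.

d = -202 ≡ 2 (mod 4), so O_K = ℤ[√-202] and disc(K) = 4d = -808.
disc(K) = -808 = 101·(-8), so p = 101 is ramified.

ramified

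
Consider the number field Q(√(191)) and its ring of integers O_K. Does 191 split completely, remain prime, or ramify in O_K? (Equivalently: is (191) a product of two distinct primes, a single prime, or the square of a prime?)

ramified — (191) = 𝔭²

191 mod 4 = 3, hence disc K = 4·191 = 764 and O_K = ℤ[√191].
Ramification test: 191 | 764. The prime 191 ramifies in K.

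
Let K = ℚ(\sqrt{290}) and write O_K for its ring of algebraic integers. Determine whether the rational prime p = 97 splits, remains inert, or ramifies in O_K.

97 splits in O_K

Since 290 ≢ 1 mod 4, the ring of integers is ℤ[√290] with discriminant 4·290 = 1160.
Since gcd(97, 1160) = 1 the prime 97 does not ramify.
Compute (290/97) via Euler: 96^((97-1)/2) mod 97 = 1, so (290/97) = 1.
(290/97) = 1, so 97 splits.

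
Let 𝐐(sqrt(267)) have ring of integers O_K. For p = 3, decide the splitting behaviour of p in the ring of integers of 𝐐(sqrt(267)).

p ramifies

267 mod 4 = 3, hence disc K = 4·267 = 1068 and O_K = ℤ[√267].
3 divides disc(K) = 1068, so 3 ramifies.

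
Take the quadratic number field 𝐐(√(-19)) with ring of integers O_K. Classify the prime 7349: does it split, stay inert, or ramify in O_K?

d = -19 ≡ 1 (mod 4), so O_K = ℤ[(1+√-19)/2] and disc(K) = d = -19.
7349 ∤ -19, so 7349 is unramified.
Legendre symbol by Euler's criterion: (-19/7349) ≡ (-19)^3674 ≡ 7348 (mod 7349), i.e. (-19/7349) = -1.
Legendre symbol -1 ⇒ 7349 is inert.

inert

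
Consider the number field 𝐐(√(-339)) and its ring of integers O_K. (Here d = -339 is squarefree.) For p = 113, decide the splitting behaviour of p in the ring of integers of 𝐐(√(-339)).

d = -339 ≡ 1 (mod 4), so O_K = ℤ[(1+√-339)/2] and disc(K) = d = -339.
113 divides disc(K) = -339, so 113 ramifies.

ramified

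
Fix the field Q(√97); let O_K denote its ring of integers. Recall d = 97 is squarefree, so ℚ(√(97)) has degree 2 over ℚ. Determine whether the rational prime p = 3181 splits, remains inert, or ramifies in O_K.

Since 97 ≡ 1 mod 4, the ring of integers is ℤ[(1+√97)/2] with discriminant 97.
Since gcd(3181, 97) = 1 the prime 3181 does not ramify.
Legendre symbol by Euler's criterion: (97/3181) ≡ 97^1590 ≡ 3180 (mod 3181), i.e. (97/3181) = -1.
d is a non-residue mod p, hence 3181 remains inert in O_K.

inert — (3181) stays prime in O_K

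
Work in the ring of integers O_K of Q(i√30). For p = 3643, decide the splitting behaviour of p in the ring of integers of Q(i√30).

Since -30 ≢ 1 mod 4, the ring of integers is ℤ[√-30] with discriminant 4·(-30) = -120.
disc(K) = -120 is not divisible by 3643; 3643 is unramified.
Compute (-30/3643) via Euler: 3613^((3643-1)/2) mod 3643 = 1, so (-30/3643) = 1.
(-30/3643) = 1, so 3643 splits.

split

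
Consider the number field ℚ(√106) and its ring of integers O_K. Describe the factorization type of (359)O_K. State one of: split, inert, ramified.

106 mod 4 = 2, hence disc K = 4·106 = 424 and O_K = ℤ[√106].
359 ∤ 424, so 359 is unramified.
Compute (106/359) via Euler: 106^((359-1)/2) mod 359 = 358, so (106/359) = -1.
d is a non-residue mod p, hence 359 remains inert in O_K.

p is inert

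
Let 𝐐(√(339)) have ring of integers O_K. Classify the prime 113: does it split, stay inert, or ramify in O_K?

339 mod 4 = 3, hence disc K = 4·339 = 1356 and O_K = ℤ[√339].
disc(K) = 1356 = 113·12, so p = 113 is ramified.

ramified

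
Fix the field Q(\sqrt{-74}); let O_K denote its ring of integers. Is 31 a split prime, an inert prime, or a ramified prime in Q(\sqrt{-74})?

-74 mod 4 = 2, hence disc K = 4·(-74) = -296 and O_K = ℤ[√-74].
31 ∤ -296, so 31 is unramified.
Compute (-74/31) via Euler: 19^((31-1)/2) mod 31 = 1, so (-74/31) = 1.
(-74/31) = 1, so 31 splits.

31 splits in O_K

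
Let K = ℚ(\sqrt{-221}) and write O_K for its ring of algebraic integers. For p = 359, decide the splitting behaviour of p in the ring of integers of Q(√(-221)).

split — (359) = 𝔭₁𝔭₂ with 𝔭₁ ≠ 𝔭₂

-221 mod 4 = 3, hence disc K = 4·(-221) = -884 and O_K = ℤ[√-221].
disc(K) = -884 is not divisible by 359; 359 is unramified.
Euler's criterion: (-221)^179 mod 359 = 1. Thus (-221|359) = 1.
(-221/359) = 1, so 359 splits.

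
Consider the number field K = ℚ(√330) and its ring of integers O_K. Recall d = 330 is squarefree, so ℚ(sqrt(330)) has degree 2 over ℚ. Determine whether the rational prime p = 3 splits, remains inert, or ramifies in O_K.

ramified — (3) = 𝔭²

d = 330 ≡ 2 (mod 4), so O_K = ℤ[√330] and disc(K) = 4d = 1320.
Ramification test: 3 | 1320. The prime 3 ramifies in K.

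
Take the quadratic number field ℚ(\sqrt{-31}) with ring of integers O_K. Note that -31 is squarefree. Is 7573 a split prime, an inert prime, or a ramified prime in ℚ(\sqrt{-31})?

p splits

d = -31 ≡ 1 (mod 4), so O_K = ℤ[(1+√-31)/2] and disc(K) = d = -31.
Since gcd(7573, -31) = 1 the prime 7573 does not ramify.
(-31/7573) = 7542^3786 mod 7573 = 1, giving Legendre symbol 1.
(-31/7573) = 1, so 7573 splits.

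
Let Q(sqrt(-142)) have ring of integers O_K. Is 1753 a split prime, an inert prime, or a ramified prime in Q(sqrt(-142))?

split — (1753) = 𝔭₁𝔭₂ with 𝔭₁ ≠ 𝔭₂

-142 mod 4 = 2, hence disc K = 4·(-142) = -568 and O_K = ℤ[√-142].
disc(K) = -568 is not divisible by 1753; 1753 is unramified.
Euler's criterion: (-142)^876 mod 1753 = 1. Thus (-142|1753) = 1.
Legendre symbol 1 ⇒ 1753 is split.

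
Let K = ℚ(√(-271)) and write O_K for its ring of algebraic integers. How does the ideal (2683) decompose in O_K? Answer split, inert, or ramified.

d = -271 ≡ 1 (mod 4), so O_K = ℤ[(1+√-271)/2] and disc(K) = d = -271.
Since gcd(2683, -271) = 1 the prime 2683 does not ramify.
Legendre symbol by Euler's criterion: (-271/2683) ≡ (-271)^1341 ≡ 1 (mod 2683), i.e. (-271/2683) = 1.
Legendre symbol 1 ⇒ 2683 is split.

splits completely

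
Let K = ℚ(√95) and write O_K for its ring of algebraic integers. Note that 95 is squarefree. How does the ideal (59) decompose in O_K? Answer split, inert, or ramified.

Since 95 ≢ 1 mod 4, the ring of integers is ℤ[√95] with discriminant 4·95 = 380.
Since gcd(59, 380) = 1 the prime 59 does not ramify.
(95/59) = 36^29 mod 59 = 1, giving Legendre symbol 1.
(95/59) = 1, so 59 splits.

splits completely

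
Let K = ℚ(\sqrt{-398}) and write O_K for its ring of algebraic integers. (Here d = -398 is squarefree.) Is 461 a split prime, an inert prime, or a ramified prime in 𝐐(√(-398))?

inert

d = -398 ≡ 2 (mod 4), so O_K = ℤ[√-398] and disc(K) = 4d = -1592.
461 ∤ -1592, so 461 is unramified.
Legendre symbol by Euler's criterion: (-398/461) ≡ (-398)^230 ≡ 460 (mod 461), i.e. (-398/461) = -1.
d is a non-residue mod p, hence 461 remains inert in O_K.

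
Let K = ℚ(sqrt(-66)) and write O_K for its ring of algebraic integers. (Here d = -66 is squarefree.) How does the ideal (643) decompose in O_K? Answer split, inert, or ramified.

-66 mod 4 = 2, hence disc K = 4·(-66) = -264 and O_K = ℤ[√-66].
Since gcd(643, -264) = 1 the prime 643 does not ramify.
Euler's criterion: (-66)^321 mod 643 = 1. Thus (-66|643) = 1.
Legendre symbol 1 ⇒ 643 is split.

643 splits in O_K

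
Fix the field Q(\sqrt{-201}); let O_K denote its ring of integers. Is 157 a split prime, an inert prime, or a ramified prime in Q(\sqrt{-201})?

-201 mod 4 = 3, hence disc K = 4·(-201) = -804 and O_K = ℤ[√-201].
157 ∤ -804, so 157 is unramified.
(-201/157) = 113^78 mod 157 = 1, giving Legendre symbol 1.
(-201/157) = 1, so 157 splits.

157 splits in O_K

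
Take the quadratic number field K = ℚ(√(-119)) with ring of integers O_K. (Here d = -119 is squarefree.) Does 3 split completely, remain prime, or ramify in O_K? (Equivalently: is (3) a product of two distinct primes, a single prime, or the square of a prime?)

split

-119 mod 4 = 1, hence disc K = -119 and O_K = ℤ[(1+√-119)/2].
3 ∤ -119, so 3 is unramified.
(-119/3) = 1^1 mod 3 = 1, giving Legendre symbol 1.
Legendre symbol 1 ⇒ 3 is split.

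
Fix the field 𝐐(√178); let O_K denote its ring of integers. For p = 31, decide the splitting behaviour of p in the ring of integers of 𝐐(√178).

inert

178 mod 4 = 2, hence disc K = 4·178 = 712 and O_K = ℤ[√178].
31 ∤ 712, so 31 is unramified.
Legendre symbol by Euler's criterion: (178/31) ≡ 178^15 ≡ 30 (mod 31), i.e. (178/31) = -1.
d is a non-residue mod p, hence 31 remains inert in O_K.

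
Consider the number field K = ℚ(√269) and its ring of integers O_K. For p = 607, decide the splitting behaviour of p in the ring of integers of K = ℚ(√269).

d = 269 ≡ 1 (mod 4), so O_K = ℤ[(1+√269)/2] and disc(K) = d = 269.
607 ∤ 269, so 607 is unramified.
(269/607) = 269^303 mod 607 = 606, giving Legendre symbol -1.
Legendre symbol -1 ⇒ 607 is inert.

inert — (607) stays prime in O_K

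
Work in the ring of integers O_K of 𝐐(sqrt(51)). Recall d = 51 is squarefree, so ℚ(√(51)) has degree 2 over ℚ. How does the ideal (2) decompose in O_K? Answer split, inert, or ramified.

2 is ramified

Since 51 ≢ 1 mod 4, the ring of integers is ℤ[√51] with discriminant 4·51 = 204.
2 divides disc(K) = 204, so 2 ramifies.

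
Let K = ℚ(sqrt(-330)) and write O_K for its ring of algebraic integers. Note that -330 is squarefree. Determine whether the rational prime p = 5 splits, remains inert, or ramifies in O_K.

ramifies in O_K

d = -330 ≡ 2 (mod 4), so O_K = ℤ[√-330] and disc(K) = 4d = -1320.
Ramification test: 5 | -1320. The prime 5 ramifies in K.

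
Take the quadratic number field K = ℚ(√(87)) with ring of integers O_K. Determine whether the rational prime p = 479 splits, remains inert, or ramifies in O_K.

inert — (479) stays prime in O_K

87 mod 4 = 3, hence disc K = 4·87 = 348 and O_K = ℤ[√87].
Since gcd(479, 348) = 1 the prime 479 does not ramify.
Compute (87/479) via Euler: 87^((479-1)/2) mod 479 = 478, so (87/479) = -1.
(87/479) = -1, so 479 is inert.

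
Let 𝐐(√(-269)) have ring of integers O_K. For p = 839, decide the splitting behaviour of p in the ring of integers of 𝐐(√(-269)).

-269 mod 4 = 3, hence disc K = 4·(-269) = -1076 and O_K = ℤ[√-269].
disc(K) = -1076 is not divisible by 839; 839 is unramified.
(-269/839) = 570^419 mod 839 = 1, giving Legendre symbol 1.
(-269/839) = 1, so 839 splits.

split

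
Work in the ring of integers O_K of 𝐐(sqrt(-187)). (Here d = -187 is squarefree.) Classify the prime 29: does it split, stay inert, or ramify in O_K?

Since -187 ≡ 1 mod 4, the ring of integers is ℤ[(1+√-187)/2] with discriminant -187.
disc(K) = -187 is not divisible by 29; 29 is unramified.
Euler's criterion: (-187)^14 mod 29 = 1. Thus (-187|29) = 1.
Legendre symbol 1 ⇒ 29 is split.

split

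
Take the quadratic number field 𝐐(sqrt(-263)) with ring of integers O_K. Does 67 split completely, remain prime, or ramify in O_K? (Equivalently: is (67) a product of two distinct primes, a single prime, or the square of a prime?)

d = -263 ≡ 1 (mod 4), so O_K = ℤ[(1+√-263)/2] and disc(K) = d = -263.
disc(K) = -263 is not divisible by 67; 67 is unramified.
Legendre symbol by Euler's criterion: (-263/67) ≡ (-263)^33 ≡ 66 (mod 67), i.e. (-263/67) = -1.
(-263/67) = -1, so 67 is inert.

inert — (67) stays prime in O_K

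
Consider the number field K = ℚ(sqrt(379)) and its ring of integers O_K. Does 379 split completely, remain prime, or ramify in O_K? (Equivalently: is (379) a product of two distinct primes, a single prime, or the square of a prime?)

Since 379 ≢ 1 mod 4, the ring of integers is ℤ[√379] with discriminant 4·379 = 1516.
disc(K) = 1516 = 379·4, so p = 379 is ramified.

ramified — (379) = 𝔭²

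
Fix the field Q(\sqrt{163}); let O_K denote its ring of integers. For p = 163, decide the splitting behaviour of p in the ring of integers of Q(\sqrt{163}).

163 is ramified

Since 163 ≢ 1 mod 4, the ring of integers is ℤ[√163] with discriminant 4·163 = 652.
disc(K) = 652 = 163·4, so p = 163 is ramified.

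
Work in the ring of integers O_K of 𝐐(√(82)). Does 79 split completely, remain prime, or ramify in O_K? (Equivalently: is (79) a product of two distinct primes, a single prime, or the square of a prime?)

79 remains inert

82 mod 4 = 2, hence disc K = 4·82 = 328 and O_K = ℤ[√82].
disc(K) = 328 is not divisible by 79; 79 is unramified.
Compute (82/79) via Euler: 3^((79-1)/2) mod 79 = 78, so (82/79) = -1.
(82/79) = -1, so 79 is inert.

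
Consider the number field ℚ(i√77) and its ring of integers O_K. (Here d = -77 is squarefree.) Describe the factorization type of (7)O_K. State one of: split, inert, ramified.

-77 mod 4 = 3, hence disc K = 4·(-77) = -308 and O_K = ℤ[√-77].
7 divides disc(K) = -308, so 7 ramifies.

ramified — (7) = 𝔭²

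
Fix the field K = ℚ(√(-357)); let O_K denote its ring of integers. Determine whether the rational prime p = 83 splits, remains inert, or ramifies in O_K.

remains prime (inert)

Since -357 ≢ 1 mod 4, the ring of integers is ℤ[√-357] with discriminant 4·(-357) = -1428.
83 ∤ -1428, so 83 is unramified.
(-357/83) = 58^41 mod 83 = 82, giving Legendre symbol -1.
Legendre symbol -1 ⇒ 83 is inert.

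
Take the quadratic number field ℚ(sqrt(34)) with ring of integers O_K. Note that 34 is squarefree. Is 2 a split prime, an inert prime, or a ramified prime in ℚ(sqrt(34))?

2 is ramified

d = 34 ≡ 2 (mod 4), so O_K = ℤ[√34] and disc(K) = 4d = 136.
disc(K) = 136 = 2·68, so p = 2 is ramified.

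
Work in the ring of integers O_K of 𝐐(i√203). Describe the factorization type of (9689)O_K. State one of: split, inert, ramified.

-203 mod 4 = 1, hence disc K = -203 and O_K = ℤ[(1+√-203)/2].
Since gcd(9689, -203) = 1 the prime 9689 does not ramify.
Legendre symbol by Euler's criterion: (-203/9689) ≡ (-203)^4844 ≡ 9688 (mod 9689), i.e. (-203/9689) = -1.
Legendre symbol -1 ⇒ 9689 is inert.

inert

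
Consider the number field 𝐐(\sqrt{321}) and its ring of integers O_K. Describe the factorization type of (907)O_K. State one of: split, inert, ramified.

Since 321 ≡ 1 mod 4, the ring of integers is ℤ[(1+√321)/2] with discriminant 321.
Since gcd(907, 321) = 1 the prime 907 does not ramify.
Legendre symbol by Euler's criterion: (321/907) ≡ 321^453 ≡ 906 (mod 907), i.e. (321/907) = -1.
d is a non-residue mod p, hence 907 remains inert in O_K.

inert — (907) stays prime in O_K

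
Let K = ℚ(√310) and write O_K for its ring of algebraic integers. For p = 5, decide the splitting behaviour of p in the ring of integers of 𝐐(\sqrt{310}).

ramified — (5) = 𝔭²

d = 310 ≡ 2 (mod 4), so O_K = ℤ[√310] and disc(K) = 4d = 1240.
disc(K) = 1240 = 5·248, so p = 5 is ramified.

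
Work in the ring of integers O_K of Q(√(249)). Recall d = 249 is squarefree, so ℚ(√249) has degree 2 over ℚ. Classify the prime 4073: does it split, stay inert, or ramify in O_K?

Since 249 ≡ 1 mod 4, the ring of integers is ℤ[(1+√249)/2] with discriminant 249.
disc(K) = 249 is not divisible by 4073; 4073 is unramified.
Euler's criterion: 249^2036 mod 4073 = 1. Thus (249|4073) = 1.
Legendre symbol 1 ⇒ 4073 is split.

split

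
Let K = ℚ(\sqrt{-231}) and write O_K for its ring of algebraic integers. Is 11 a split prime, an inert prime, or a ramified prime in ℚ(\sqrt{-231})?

11 is ramified

Since -231 ≡ 1 mod 4, the ring of integers is ℤ[(1+√-231)/2] with discriminant -231.
11 divides disc(K) = -231, so 11 ramifies.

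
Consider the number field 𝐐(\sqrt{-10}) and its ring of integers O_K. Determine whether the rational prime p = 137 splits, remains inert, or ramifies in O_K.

d = -10 ≡ 2 (mod 4), so O_K = ℤ[√-10] and disc(K) = 4d = -40.
Since gcd(137, -40) = 1 the prime 137 does not ramify.
Compute (-10/137) via Euler: 127^((137-1)/2) mod 137 = 136, so (-10/137) = -1.
Legendre symbol -1 ⇒ 137 is inert.

137 remains inert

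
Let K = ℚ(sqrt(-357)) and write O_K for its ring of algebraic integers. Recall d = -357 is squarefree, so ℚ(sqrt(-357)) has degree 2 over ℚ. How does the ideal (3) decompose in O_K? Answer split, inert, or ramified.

ramified

-357 mod 4 = 3, hence disc K = 4·(-357) = -1428 and O_K = ℤ[√-357].
Ramification test: 3 | -1428. The prime 3 ramifies in K.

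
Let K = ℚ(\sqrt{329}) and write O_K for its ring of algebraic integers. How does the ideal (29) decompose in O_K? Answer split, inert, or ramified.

Since 329 ≡ 1 mod 4, the ring of integers is ℤ[(1+√329)/2] with discriminant 329.
disc(K) = 329 is not divisible by 29; 29 is unramified.
Compute (329/29) via Euler: 10^((29-1)/2) mod 29 = 28, so (329/29) = -1.
Legendre symbol -1 ⇒ 29 is inert.

29 remains inert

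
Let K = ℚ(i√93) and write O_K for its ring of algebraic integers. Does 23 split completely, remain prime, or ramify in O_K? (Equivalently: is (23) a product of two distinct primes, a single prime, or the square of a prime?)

inert — (23) stays prime in O_K

-93 mod 4 = 3, hence disc K = 4·(-93) = -372 and O_K = ℤ[√-93].
Since gcd(23, -372) = 1 the prime 23 does not ramify.
Compute (-93/23) via Euler: 22^((23-1)/2) mod 23 = 22, so (-93/23) = -1.
Legendre symbol -1 ⇒ 23 is inert.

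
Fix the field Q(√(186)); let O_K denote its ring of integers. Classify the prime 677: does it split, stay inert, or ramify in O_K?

remains prime (inert)

d = 186 ≡ 2 (mod 4), so O_K = ℤ[√186] and disc(K) = 4d = 744.
disc(K) = 744 is not divisible by 677; 677 is unramified.
(186/677) = 186^338 mod 677 = 676, giving Legendre symbol -1.
Legendre symbol -1 ⇒ 677 is inert.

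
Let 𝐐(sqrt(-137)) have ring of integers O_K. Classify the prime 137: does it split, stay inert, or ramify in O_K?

p ramifies

-137 mod 4 = 3, hence disc K = 4·(-137) = -548 and O_K = ℤ[√-137].
disc(K) = -548 = 137·(-4), so p = 137 is ramified.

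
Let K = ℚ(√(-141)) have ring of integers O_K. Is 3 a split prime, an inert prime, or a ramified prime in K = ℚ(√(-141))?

-141 mod 4 = 3, hence disc K = 4·(-141) = -564 and O_K = ℤ[√-141].
disc(K) = -564 = 3·(-188), so p = 3 is ramified.

ramifies in O_K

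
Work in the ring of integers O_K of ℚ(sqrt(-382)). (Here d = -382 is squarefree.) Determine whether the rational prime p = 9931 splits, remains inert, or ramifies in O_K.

split

Since -382 ≢ 1 mod 4, the ring of integers is ℤ[√-382] with discriminant 4·(-382) = -1528.
9931 ∤ -1528, so 9931 is unramified.
(-382/9931) = 9549^4965 mod 9931 = 1, giving Legendre symbol 1.
Legendre symbol 1 ⇒ 9931 is split.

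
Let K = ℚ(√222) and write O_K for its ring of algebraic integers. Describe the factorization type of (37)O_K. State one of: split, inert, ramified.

Since 222 ≢ 1 mod 4, the ring of integers is ℤ[√222] with discriminant 4·222 = 888.
Ramification test: 37 | 888. The prime 37 ramifies in K.

ramifies in O_K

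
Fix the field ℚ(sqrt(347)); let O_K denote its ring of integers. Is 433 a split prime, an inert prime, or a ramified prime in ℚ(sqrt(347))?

d = 347 ≡ 3 (mod 4), so O_K = ℤ[√347] and disc(K) = 4d = 1388.
Since gcd(433, 1388) = 1 the prime 433 does not ramify.
Compute (347/433) via Euler: 347^((433-1)/2) mod 433 = 432, so (347/433) = -1.
(347/433) = -1, so 433 is inert.

inert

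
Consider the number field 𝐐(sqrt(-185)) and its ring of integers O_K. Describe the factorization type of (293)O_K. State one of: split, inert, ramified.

p is inert

Since -185 ≢ 1 mod 4, the ring of integers is ℤ[√-185] with discriminant 4·(-185) = -740.
293 ∤ -740, so 293 is unramified.
Legendre symbol by Euler's criterion: (-185/293) ≡ (-185)^146 ≡ 292 (mod 293), i.e. (-185/293) = -1.
(-185/293) = -1, so 293 is inert.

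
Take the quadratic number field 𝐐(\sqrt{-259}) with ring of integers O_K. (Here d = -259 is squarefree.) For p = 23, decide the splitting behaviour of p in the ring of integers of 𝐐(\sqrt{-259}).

23 remains inert

d = -259 ≡ 1 (mod 4), so O_K = ℤ[(1+√-259)/2] and disc(K) = d = -259.
Since gcd(23, -259) = 1 the prime 23 does not ramify.
Compute (-259/23) via Euler: 17^((23-1)/2) mod 23 = 22, so (-259/23) = -1.
d is a non-residue mod p, hence 23 remains inert in O_K.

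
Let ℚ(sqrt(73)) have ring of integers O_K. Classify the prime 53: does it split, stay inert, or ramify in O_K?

d = 73 ≡ 1 (mod 4), so O_K = ℤ[(1+√73)/2] and disc(K) = d = 73.
53 ∤ 73, so 53 is unramified.
Euler's criterion: 73^26 mod 53 = 52. Thus (73|53) = -1.
Legendre symbol -1 ⇒ 53 is inert.

inert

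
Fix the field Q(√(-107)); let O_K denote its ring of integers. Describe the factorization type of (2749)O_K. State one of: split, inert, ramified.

-107 mod 4 = 1, hence disc K = -107 and O_K = ℤ[(1+√-107)/2].
2749 ∤ -107, so 2749 is unramified.
Compute (-107/2749) via Euler: 2642^((2749-1)/2) mod 2749 = 2748, so (-107/2749) = -1.
(-107/2749) = -1, so 2749 is inert.

inert — (2749) stays prime in O_K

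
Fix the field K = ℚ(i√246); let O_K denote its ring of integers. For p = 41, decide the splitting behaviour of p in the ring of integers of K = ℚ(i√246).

Since -246 ≢ 1 mod 4, the ring of integers is ℤ[√-246] with discriminant 4·(-246) = -984.
disc(K) = -984 = 41·(-24), so p = 41 is ramified.

41 is ramified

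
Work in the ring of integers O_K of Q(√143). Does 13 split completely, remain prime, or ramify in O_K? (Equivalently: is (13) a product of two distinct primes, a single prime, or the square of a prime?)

ramified

Since 143 ≢ 1 mod 4, the ring of integers is ℤ[√143] with discriminant 4·143 = 572.
13 divides disc(K) = 572, so 13 ramifies.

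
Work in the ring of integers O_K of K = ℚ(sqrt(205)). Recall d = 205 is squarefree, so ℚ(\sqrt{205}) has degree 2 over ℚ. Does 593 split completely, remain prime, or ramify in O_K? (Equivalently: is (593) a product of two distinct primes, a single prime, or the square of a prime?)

p splits

d = 205 ≡ 1 (mod 4), so O_K = ℤ[(1+√205)/2] and disc(K) = d = 205.
Since gcd(593, 205) = 1 the prime 593 does not ramify.
Euler's criterion: 205^296 mod 593 = 1. Thus (205|593) = 1.
d is a quadratic residue mod p, hence 593 splits in O_K.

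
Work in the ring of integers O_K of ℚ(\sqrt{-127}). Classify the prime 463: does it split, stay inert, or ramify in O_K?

split

Since -127 ≡ 1 mod 4, the ring of integers is ℤ[(1+√-127)/2] with discriminant -127.
463 ∤ -127, so 463 is unramified.
Legendre symbol by Euler's criterion: (-127/463) ≡ (-127)^231 ≡ 1 (mod 463), i.e. (-127/463) = 1.
(-127/463) = 1, so 463 splits.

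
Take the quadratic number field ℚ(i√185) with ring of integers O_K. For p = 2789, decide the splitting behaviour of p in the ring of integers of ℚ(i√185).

Since -185 ≢ 1 mod 4, the ring of integers is ℤ[√-185] with discriminant 4·(-185) = -740.
disc(K) = -740 is not divisible by 2789; 2789 is unramified.
(-185/2789) = 2604^1394 mod 2789 = 2788, giving Legendre symbol -1.
(-185/2789) = -1, so 2789 is inert.

p is inert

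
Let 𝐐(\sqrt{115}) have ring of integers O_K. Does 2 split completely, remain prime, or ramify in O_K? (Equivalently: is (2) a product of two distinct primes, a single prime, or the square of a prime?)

ramified

115 mod 4 = 3, hence disc K = 4·115 = 460 and O_K = ℤ[√115].
disc(K) = 460 = 2·230, so p = 2 is ramified.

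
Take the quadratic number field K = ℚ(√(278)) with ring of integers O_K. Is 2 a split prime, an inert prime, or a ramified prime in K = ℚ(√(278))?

ramified — (2) = 𝔭²

278 mod 4 = 2, hence disc K = 4·278 = 1112 and O_K = ℤ[√278].
2 divides disc(K) = 1112, so 2 ramifies.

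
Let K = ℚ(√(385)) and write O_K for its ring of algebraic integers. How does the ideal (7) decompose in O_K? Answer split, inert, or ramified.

d = 385 ≡ 1 (mod 4), so O_K = ℤ[(1+√385)/2] and disc(K) = d = 385.
7 divides disc(K) = 385, so 7 ramifies.

7 is ramified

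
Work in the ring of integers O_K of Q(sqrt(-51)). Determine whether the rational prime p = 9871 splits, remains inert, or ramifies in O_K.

Since -51 ≡ 1 mod 4, the ring of integers is ℤ[(1+√-51)/2] with discriminant -51.
Since gcd(9871, -51) = 1 the prime 9871 does not ramify.
Compute (-51/9871) via Euler: 9820^((9871-1)/2) mod 9871 = 9870, so (-51/9871) = -1.
(-51/9871) = -1, so 9871 is inert.

inert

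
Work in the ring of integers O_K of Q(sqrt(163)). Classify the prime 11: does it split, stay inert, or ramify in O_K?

split

d = 163 ≡ 3 (mod 4), so O_K = ℤ[√163] and disc(K) = 4d = 652.
disc(K) = 652 is not divisible by 11; 11 is unramified.
Euler's criterion: 163^5 mod 11 = 1. Thus (163|11) = 1.
Legendre symbol 1 ⇒ 11 is split.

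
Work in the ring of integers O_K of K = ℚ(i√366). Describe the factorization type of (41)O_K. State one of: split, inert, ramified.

inert

-366 mod 4 = 2, hence disc K = 4·(-366) = -1464 and O_K = ℤ[√-366].
disc(K) = -1464 is not divisible by 41; 41 is unramified.
Legendre symbol by Euler's criterion: (-366/41) ≡ (-366)^20 ≡ 40 (mod 41), i.e. (-366/41) = -1.
(-366/41) = -1, so 41 is inert.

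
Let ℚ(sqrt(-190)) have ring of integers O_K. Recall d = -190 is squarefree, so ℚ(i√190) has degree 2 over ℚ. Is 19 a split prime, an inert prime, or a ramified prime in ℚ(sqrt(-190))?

19 is ramified

d = -190 ≡ 2 (mod 4), so O_K = ℤ[√-190] and disc(K) = 4d = -760.
Ramification test: 19 | -760. The prime 19 ramifies in K.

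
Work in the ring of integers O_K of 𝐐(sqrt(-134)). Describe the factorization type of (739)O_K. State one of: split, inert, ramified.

d = -134 ≡ 2 (mod 4), so O_K = ℤ[√-134] and disc(K) = 4d = -536.
disc(K) = -536 is not divisible by 739; 739 is unramified.
Compute (-134/739) via Euler: 605^((739-1)/2) mod 739 = 1, so (-134/739) = 1.
d is a quadratic residue mod p, hence 739 splits in O_K.

p splits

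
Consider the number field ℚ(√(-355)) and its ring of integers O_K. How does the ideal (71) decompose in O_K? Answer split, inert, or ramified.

ramifies in O_K

d = -355 ≡ 1 (mod 4), so O_K = ℤ[(1+√-355)/2] and disc(K) = d = -355.
disc(K) = -355 = 71·(-5), so p = 71 is ramified.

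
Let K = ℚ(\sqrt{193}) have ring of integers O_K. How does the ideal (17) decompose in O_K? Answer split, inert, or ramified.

Since 193 ≡ 1 mod 4, the ring of integers is ℤ[(1+√193)/2] with discriminant 193.
Since gcd(17, 193) = 1 the prime 17 does not ramify.
(193/17) = 6^8 mod 17 = 16, giving Legendre symbol -1.
d is a non-residue mod p, hence 17 remains inert in O_K.

p is inert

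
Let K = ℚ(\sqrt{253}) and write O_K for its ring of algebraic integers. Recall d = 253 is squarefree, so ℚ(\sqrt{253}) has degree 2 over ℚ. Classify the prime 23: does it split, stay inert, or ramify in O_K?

ramifies in O_K

Since 253 ≡ 1 mod 4, the ring of integers is ℤ[(1+√253)/2] with discriminant 253.
23 divides disc(K) = 253, so 23 ramifies.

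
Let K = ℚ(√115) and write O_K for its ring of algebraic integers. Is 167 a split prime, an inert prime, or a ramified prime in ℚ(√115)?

115 mod 4 = 3, hence disc K = 4·115 = 460 and O_K = ℤ[√115].
disc(K) = 460 is not divisible by 167; 167 is unramified.
Euler's criterion: 115^83 mod 167 = 1. Thus (115|167) = 1.
d is a quadratic residue mod p, hence 167 splits in O_K.

split — (167) = 𝔭₁𝔭₂ with 𝔭₁ ≠ 𝔭₂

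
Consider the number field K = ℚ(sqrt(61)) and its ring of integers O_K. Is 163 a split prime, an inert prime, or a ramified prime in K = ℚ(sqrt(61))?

split — (163) = 𝔭₁𝔭₂ with 𝔭₁ ≠ 𝔭₂

d = 61 ≡ 1 (mod 4), so O_K = ℤ[(1+√61)/2] and disc(K) = d = 61.
163 ∤ 61, so 163 is unramified.
Compute (61/163) via Euler: 61^((163-1)/2) mod 163 = 1, so (61/163) = 1.
Legendre symbol 1 ⇒ 163 is split.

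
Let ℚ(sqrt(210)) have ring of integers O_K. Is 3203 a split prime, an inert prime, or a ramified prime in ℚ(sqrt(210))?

210 mod 4 = 2, hence disc K = 4·210 = 840 and O_K = ℤ[√210].
Since gcd(3203, 840) = 1 the prime 3203 does not ramify.
(210/3203) = 210^1601 mod 3203 = 3202, giving Legendre symbol -1.
Legendre symbol -1 ⇒ 3203 is inert.

inert — (3203) stays prime in O_K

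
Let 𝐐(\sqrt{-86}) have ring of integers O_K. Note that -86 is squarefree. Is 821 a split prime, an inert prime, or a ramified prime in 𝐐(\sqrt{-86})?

inert

Since -86 ≢ 1 mod 4, the ring of integers is ℤ[√-86] with discriminant 4·(-86) = -344.
821 ∤ -344, so 821 is unramified.
Compute (-86/821) via Euler: 735^((821-1)/2) mod 821 = 820, so (-86/821) = -1.
d is a non-residue mod p, hence 821 remains inert in O_K.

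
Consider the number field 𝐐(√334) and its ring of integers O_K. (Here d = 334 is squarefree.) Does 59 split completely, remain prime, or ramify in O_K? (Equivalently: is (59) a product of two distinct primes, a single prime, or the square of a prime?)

59 remains inert

d = 334 ≡ 2 (mod 4), so O_K = ℤ[√334] and disc(K) = 4d = 1336.
59 ∤ 1336, so 59 is unramified.
Compute (334/59) via Euler: 39^((59-1)/2) mod 59 = 58, so (334/59) = -1.
(334/59) = -1, so 59 is inert.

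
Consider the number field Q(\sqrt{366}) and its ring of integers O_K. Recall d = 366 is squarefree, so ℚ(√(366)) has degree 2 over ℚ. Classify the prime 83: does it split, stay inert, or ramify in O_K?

83 remains inert

366 mod 4 = 2, hence disc K = 4·366 = 1464 and O_K = ℤ[√366].
Since gcd(83, 1464) = 1 the prime 83 does not ramify.
Legendre symbol by Euler's criterion: (366/83) ≡ 366^41 ≡ 82 (mod 83), i.e. (366/83) = -1.
(366/83) = -1, so 83 is inert.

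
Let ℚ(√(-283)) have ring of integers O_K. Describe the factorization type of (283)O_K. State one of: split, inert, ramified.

283 is ramified

-283 mod 4 = 1, hence disc K = -283 and O_K = ℤ[(1+√-283)/2].
disc(K) = -283 = 283·(-1), so p = 283 is ramified.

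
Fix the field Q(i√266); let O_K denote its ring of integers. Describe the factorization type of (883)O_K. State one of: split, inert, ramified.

split — (883) = 𝔭₁𝔭₂ with 𝔭₁ ≠ 𝔭₂

d = -266 ≡ 2 (mod 4), so O_K = ℤ[√-266] and disc(K) = 4d = -1064.
883 ∤ -1064, so 883 is unramified.
Legendre symbol by Euler's criterion: (-266/883) ≡ (-266)^441 ≡ 1 (mod 883), i.e. (-266/883) = 1.
d is a quadratic residue mod p, hence 883 splits in O_K.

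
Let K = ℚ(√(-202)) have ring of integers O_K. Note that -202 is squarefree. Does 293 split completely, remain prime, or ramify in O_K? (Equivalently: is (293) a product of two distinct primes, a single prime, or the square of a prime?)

-202 mod 4 = 2, hence disc K = 4·(-202) = -808 and O_K = ℤ[√-202].
293 ∤ -808, so 293 is unramified.
Euler's criterion: (-202)^146 mod 293 = 1. Thus (-202|293) = 1.
(-202/293) = 1, so 293 splits.

293 splits in O_K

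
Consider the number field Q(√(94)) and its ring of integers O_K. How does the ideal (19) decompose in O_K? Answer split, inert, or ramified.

remains prime (inert)

94 mod 4 = 2, hence disc K = 4·94 = 376 and O_K = ℤ[√94].
Since gcd(19, 376) = 1 the prime 19 does not ramify.
Compute (94/19) via Euler: 18^((19-1)/2) mod 19 = 18, so (94/19) = -1.
d is a non-residue mod p, hence 19 remains inert in O_K.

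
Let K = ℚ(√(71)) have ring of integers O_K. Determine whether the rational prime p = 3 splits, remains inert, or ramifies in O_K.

3 remains inert

Since 71 ≢ 1 mod 4, the ring of integers is ℤ[√71] with discriminant 4·71 = 284.
3 ∤ 284, so 3 is unramified.
Compute (71/3) via Euler: 2^((3-1)/2) mod 3 = 2, so (71/3) = -1.
Legendre symbol -1 ⇒ 3 is inert.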